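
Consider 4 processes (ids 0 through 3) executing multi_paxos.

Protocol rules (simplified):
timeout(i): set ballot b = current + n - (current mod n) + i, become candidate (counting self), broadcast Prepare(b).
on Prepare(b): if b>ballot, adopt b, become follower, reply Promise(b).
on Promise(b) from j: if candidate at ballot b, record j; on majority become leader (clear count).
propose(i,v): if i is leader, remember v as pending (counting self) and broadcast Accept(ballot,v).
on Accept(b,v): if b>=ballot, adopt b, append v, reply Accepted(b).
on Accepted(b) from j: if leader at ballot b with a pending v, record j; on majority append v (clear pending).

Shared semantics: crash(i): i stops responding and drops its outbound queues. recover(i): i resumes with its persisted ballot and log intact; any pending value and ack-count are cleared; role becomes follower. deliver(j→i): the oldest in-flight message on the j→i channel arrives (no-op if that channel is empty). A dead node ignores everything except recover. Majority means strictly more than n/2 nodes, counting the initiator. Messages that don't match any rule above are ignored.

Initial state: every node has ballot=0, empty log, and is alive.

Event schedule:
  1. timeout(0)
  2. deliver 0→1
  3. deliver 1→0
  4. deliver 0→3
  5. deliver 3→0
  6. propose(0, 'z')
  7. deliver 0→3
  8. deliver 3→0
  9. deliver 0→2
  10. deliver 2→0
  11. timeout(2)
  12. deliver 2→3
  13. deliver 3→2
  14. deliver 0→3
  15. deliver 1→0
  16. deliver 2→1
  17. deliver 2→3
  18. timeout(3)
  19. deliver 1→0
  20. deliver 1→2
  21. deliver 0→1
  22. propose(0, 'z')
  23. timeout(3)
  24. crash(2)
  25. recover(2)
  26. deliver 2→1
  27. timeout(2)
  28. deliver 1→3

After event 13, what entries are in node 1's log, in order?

empty

step 1 timeout(0): 0={cand,b=4,log=-}
step 2 deliver 0→1: 1={foll,b=4,log=-}
step 3 deliver 1→0: —
step 4 deliver 0→3: 3={foll,b=4,log=-}
step 5 deliver 3→0: 0={lead,b=4,log=-}
step 6 propose(0,'z'): —
step 7 deliver 0→3: 3={foll,b=4,log=z}
step 8 deliver 3→0: —
step 9 deliver 0→2: 2={foll,b=4,log=-}
step 10 deliver 2→0: —
step 11 timeout(2): 2={cand,b=10,log=-}
step 12 deliver 2→3: 3={foll,b=10,log=z}
step 13 deliver 3→2: —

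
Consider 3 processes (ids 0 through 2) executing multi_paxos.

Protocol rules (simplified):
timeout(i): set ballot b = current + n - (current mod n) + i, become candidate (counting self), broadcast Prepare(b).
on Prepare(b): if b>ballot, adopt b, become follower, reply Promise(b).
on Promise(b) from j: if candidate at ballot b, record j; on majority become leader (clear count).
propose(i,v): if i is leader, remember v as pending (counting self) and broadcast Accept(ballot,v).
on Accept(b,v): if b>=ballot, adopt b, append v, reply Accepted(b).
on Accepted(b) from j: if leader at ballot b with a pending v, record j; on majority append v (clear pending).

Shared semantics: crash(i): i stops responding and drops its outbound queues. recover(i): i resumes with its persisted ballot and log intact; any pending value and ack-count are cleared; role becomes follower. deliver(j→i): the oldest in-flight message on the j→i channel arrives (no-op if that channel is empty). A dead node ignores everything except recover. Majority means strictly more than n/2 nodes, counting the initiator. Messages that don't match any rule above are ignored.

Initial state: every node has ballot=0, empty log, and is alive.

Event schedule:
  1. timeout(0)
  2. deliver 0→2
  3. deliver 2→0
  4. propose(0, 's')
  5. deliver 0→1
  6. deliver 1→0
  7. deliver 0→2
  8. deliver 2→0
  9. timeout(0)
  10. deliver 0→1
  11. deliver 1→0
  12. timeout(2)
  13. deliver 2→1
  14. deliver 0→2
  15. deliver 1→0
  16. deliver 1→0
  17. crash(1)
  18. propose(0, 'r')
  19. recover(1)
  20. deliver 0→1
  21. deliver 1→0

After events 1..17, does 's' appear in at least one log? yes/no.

[1] timeout(0) → N0(cand b3 [-])
[2] deliver 0→2 → N2(foll b3 [-])
[3] deliver 2→0 → N0(lead b3 [-])
[4] propose(0,'s') → ∅
[5] deliver 0→1 → N1(foll b3 [-])
[6] deliver 1→0 → ∅
[7] deliver 0→2 → N2(foll b3 [s])
[8] deliver 2→0 → N0(lead b3 [s])
[9] timeout(0) → N0(cand b6 [s])
[10] deliver 0→1 → N1(foll b3 [s])
[11] deliver 1→0 → ∅
[12] timeout(2) → N2(cand b8 [s])
[13] deliver 2→1 → N1(foll b8 [s])
[14] deliver 0→2 → ∅
[15] deliver 1→0 → ∅
[16] deliver 1→0 → ∅
[17] crash(1) → N1(✗foll b8 [s])

yes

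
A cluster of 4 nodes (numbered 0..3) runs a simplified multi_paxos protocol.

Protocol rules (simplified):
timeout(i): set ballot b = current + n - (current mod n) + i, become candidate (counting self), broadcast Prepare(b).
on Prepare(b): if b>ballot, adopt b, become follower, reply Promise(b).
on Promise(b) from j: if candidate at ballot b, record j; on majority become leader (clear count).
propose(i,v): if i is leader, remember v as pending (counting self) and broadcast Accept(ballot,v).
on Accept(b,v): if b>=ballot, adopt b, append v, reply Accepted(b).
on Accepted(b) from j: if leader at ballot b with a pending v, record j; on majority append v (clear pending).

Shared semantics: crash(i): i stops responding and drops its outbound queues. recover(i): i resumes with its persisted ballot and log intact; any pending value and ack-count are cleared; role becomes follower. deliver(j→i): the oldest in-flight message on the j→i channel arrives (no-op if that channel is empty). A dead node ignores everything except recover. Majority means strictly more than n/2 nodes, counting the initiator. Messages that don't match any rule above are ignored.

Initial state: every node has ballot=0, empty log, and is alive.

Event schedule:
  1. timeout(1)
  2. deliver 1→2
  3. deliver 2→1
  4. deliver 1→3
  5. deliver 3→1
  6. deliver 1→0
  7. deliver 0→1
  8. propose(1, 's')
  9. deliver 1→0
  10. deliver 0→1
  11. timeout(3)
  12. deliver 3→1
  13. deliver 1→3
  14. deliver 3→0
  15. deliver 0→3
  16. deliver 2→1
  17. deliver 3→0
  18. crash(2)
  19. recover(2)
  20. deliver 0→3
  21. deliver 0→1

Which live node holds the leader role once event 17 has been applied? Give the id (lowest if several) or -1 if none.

-1

e1 timeout(1): 1[cand,b=5,-]
e2 deliver 1→2: 2[foll,b=5,-]
e3 deliver 2→1: ·
e4 deliver 1→3: 3[foll,b=5,-]
e5 deliver 3→1: 1[lead,b=5,-]
e6 deliver 1→0: 0[foll,b=5,-]
e7 deliver 0→1: ·
e8 propose(1,'s'): ·
e9 deliver 1→0: 0[foll,b=5,s]
e10 deliver 0→1: ·
e11 timeout(3): 3[cand,b=11,-]
e12 deliver 3→1: 1[foll,b=11,-]
e13 deliver 1→3: ·
e14 deliver 3→0: 0[foll,b=11,s]
e15 deliver 0→3: ·
e16 deliver 2→1: ·
e17 deliver 3→0: ·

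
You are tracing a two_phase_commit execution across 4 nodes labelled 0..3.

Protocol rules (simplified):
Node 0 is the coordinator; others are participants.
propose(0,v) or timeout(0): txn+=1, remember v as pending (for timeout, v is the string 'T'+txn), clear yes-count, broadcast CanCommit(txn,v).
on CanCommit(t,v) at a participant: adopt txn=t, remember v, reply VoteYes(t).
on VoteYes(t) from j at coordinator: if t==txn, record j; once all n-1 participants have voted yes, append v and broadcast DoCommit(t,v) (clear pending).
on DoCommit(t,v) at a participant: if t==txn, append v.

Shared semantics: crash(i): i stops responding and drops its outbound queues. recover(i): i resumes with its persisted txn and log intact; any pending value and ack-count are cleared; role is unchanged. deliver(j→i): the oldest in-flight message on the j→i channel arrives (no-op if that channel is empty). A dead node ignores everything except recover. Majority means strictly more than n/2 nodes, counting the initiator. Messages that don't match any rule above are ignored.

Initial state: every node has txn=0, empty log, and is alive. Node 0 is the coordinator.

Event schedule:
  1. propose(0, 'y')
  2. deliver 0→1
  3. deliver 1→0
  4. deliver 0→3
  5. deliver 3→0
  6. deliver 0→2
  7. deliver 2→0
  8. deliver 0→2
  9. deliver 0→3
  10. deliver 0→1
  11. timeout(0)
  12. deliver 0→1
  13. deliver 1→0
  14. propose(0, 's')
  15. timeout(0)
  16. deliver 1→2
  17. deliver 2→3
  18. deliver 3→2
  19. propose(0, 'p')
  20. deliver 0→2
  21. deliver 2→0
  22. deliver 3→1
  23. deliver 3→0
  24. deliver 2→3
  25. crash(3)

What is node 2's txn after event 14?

1

step 1 propose(0,'y'): 0={coor,t=1,log=-}
step 2 deliver 0→1: 1={part,t=1,log=-}
step 3 deliver 1→0: —
step 4 deliver 0→3: 3={part,t=1,log=-}
step 5 deliver 3→0: —
step 6 deliver 0→2: 2={part,t=1,log=-}
step 7 deliver 2→0: 0={coor,t=1,log=y}
step 8 deliver 0→2: 2={part,t=1,log=y}
step 9 deliver 0→3: 3={part,t=1,log=y}
step 10 deliver 0→1: 1={part,t=1,log=y}
step 11 timeout(0): 0={coor,t=2,log=y}
step 12 deliver 0→1: 1={part,t=2,log=y}
step 13 deliver 1→0: —
step 14 propose(0,'s'): 0={coor,t=3,log=y}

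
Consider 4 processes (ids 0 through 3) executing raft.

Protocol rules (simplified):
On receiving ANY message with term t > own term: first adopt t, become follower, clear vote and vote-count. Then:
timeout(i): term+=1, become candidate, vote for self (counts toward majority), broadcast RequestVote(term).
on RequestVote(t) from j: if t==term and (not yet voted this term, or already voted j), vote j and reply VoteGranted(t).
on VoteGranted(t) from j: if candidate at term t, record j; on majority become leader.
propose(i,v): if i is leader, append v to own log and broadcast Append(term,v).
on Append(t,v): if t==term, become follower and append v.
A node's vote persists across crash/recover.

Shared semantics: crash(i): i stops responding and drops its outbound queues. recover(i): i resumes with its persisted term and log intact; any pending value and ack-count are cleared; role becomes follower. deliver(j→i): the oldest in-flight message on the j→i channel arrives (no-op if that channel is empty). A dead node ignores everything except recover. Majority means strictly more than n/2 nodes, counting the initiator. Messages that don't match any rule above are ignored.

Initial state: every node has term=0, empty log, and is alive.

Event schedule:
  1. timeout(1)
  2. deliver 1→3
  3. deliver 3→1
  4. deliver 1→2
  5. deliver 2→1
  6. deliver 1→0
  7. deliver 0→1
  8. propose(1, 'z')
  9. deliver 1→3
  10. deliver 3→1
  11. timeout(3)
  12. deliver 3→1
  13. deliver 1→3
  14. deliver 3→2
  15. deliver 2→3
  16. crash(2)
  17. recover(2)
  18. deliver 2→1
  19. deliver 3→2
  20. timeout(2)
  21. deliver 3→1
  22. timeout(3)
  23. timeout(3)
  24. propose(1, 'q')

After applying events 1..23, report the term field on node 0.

1

step 1 timeout(1): 1={cand,t=1,log=-}
step 2 deliver 1→3: 3={foll,t=1,log=-}
step 3 deliver 3→1: —
step 4 deliver 1→2: 2={foll,t=1,log=-}
step 5 deliver 2→1: 1={lead,t=1,log=-}
step 6 deliver 1→0: 0={foll,t=1,log=-}
step 7 deliver 0→1: —
step 8 propose(1,'z'): 1={lead,t=1,log=z}
step 9 deliver 1→3: 3={foll,t=1,log=z}
step 10 deliver 3→1: —
step 11 timeout(3): 3={cand,t=2,log=z}
step 12 deliver 3→1: 1={foll,t=2,log=z}
step 13 deliver 1→3: —
step 14 deliver 3→2: 2={foll,t=2,log=-}
step 15 deliver 2→3: 3={lead,t=2,log=z}
step 16 crash(2): 2={✗foll,t=2,log=-}
step 17 recover(2): 2={foll,t=2,log=-}
step 18 deliver 2→1: —
step 19 deliver 3→2: —
step 20 timeout(2): 2={cand,t=3,log=-}
step 21 deliver 3→1: —
step 22 timeout(3): 3={cand,t=3,log=z}
step 23 timeout(3): 3={cand,t=4,log=z}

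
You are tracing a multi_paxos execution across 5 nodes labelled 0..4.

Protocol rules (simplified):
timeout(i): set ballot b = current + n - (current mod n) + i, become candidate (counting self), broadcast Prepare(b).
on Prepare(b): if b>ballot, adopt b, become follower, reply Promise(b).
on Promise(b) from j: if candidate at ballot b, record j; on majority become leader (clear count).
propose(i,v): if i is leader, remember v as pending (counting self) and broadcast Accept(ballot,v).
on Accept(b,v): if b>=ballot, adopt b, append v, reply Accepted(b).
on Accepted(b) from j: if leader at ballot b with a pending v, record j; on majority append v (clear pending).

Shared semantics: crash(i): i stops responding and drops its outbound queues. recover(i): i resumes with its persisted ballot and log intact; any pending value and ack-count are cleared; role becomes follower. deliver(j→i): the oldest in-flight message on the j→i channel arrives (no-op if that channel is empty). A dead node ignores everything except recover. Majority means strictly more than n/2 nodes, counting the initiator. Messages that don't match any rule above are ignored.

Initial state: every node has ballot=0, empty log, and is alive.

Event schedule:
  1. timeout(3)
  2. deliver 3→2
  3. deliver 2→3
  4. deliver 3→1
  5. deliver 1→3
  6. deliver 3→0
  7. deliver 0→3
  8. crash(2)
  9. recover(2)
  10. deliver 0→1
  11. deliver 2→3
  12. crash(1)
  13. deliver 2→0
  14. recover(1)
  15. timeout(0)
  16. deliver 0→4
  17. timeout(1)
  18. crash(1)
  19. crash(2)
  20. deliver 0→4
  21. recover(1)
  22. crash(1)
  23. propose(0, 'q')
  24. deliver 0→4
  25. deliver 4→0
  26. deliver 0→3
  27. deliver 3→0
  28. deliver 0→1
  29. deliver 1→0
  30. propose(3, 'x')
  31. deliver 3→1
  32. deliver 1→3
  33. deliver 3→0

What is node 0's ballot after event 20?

e1 timeout(3): 3[cand,b=8,-]
e2 deliver 3→2: 2[foll,b=8,-]
e3 deliver 2→3: ·
e4 deliver 3→1: 1[foll,b=8,-]
e5 deliver 1→3: 3[lead,b=8,-]
e6 deliver 3→0: 0[foll,b=8,-]
e7 deliver 0→3: ·
e8 crash(2): 2[✗foll,b=8,-]
e9 recover(2): 2[foll,b=8,-]
e10 deliver 0→1: ·
e11 deliver 2→3: ·
e12 crash(1): 1[✗foll,b=8,-]
e13 deliver 2→0: ·
e14 recover(1): 1[foll,b=8,-]
e15 timeout(0): 0[cand,b=10,-]
e16 deliver 0→4: 4[foll,b=10,-]
e17 timeout(1): 1[cand,b=11,-]
e18 crash(1): 1[✗cand,b=11,-]
e19 crash(2): 2[✗foll,b=8,-]
e20 deliver 0→4: ·

10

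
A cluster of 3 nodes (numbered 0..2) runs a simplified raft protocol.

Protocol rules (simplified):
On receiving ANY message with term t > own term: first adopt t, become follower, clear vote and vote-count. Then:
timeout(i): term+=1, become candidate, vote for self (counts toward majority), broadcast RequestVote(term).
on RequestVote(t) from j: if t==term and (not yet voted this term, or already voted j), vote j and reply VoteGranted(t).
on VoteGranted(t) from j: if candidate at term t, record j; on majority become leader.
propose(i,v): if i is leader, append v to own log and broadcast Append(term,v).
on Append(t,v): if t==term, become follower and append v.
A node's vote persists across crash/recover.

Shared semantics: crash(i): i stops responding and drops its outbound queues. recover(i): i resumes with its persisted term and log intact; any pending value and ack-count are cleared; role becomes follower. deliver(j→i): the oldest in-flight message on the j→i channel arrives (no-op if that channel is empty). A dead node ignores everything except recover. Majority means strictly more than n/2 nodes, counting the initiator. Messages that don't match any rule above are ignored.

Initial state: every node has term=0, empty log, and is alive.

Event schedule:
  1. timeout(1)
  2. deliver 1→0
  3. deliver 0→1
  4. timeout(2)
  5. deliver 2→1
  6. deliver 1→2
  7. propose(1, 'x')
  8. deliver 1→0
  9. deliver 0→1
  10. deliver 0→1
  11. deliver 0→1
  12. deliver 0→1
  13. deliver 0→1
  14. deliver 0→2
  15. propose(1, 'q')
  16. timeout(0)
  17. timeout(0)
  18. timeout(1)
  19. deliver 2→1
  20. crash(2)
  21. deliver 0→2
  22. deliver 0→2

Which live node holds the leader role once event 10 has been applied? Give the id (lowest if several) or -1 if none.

1

e1 timeout(1): 1[cand,t=1,-]
e2 deliver 1→0: 0[foll,t=1,-]
e3 deliver 0→1: 1[lead,t=1,-]
e4 timeout(2): 2[cand,t=1,-]
e5 deliver 2→1: ·
e6 deliver 1→2: ·
e7 propose(1,'x'): 1[lead,t=1,x]
e8 deliver 1→0: 0[foll,t=1,x]
e9 deliver 0→1: ·
e10 deliver 0→1: ·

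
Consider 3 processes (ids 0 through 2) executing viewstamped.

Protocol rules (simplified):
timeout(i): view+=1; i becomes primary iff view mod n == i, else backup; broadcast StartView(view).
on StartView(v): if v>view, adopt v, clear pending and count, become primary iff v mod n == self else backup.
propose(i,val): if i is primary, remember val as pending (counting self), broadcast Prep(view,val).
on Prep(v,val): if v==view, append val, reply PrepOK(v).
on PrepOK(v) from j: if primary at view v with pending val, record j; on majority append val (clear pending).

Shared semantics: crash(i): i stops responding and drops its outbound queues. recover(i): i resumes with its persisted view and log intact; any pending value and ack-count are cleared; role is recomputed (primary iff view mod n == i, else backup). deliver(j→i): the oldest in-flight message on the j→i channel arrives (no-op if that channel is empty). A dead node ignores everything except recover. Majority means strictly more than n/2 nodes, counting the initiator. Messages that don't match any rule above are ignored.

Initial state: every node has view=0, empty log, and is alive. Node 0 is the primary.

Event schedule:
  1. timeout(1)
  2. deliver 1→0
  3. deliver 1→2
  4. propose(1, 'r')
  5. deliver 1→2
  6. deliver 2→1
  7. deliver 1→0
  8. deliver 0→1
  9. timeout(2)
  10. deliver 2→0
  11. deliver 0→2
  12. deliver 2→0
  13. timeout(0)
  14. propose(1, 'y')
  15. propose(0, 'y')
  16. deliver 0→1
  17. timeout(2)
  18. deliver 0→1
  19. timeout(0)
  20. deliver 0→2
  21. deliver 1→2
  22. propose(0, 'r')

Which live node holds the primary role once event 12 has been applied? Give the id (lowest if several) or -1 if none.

1

[1] timeout(1) → N1(prim v1 [-])
[2] deliver 1→0 → N0(back v1 [-])
[3] deliver 1→2 → N2(back v1 [-])
[4] propose(1,'r') → ∅
[5] deliver 1→2 → N2(back v1 [r])
[6] deliver 2→1 → N1(prim v1 [r])
[7] deliver 1→0 → N0(back v1 [r])
[8] deliver 0→1 → ∅
[9] timeout(2) → N2(prim v2 [r])
[10] deliver 2→0 → N0(back v2 [r])
[11] deliver 0→2 → ∅
[12] deliver 2→0 → ∅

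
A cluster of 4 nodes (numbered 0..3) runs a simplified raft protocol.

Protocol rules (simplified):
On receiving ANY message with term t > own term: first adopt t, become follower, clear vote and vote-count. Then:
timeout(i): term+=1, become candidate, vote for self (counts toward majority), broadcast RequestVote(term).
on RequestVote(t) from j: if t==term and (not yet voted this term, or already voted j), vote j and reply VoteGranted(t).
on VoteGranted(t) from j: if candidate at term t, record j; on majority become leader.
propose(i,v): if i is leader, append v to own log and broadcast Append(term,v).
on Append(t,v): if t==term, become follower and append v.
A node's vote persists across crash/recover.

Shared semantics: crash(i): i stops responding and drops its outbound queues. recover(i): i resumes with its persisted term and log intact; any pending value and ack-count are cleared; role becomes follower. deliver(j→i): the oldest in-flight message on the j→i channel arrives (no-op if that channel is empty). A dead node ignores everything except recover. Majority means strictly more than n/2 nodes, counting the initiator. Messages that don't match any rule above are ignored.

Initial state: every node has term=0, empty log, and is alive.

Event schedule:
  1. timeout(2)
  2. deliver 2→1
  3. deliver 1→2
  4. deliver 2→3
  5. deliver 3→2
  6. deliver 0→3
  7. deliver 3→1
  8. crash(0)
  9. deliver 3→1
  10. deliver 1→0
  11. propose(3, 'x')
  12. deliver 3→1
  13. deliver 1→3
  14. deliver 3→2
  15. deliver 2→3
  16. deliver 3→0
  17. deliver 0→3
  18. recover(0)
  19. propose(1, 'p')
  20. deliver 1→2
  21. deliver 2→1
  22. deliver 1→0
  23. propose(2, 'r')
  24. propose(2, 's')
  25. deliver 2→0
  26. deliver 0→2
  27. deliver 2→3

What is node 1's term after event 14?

step 1 timeout(2): 2={cand,t=1,log=-}
step 2 deliver 2→1: 1={foll,t=1,log=-}
step 3 deliver 1→2: —
step 4 deliver 2→3: 3={foll,t=1,log=-}
step 5 deliver 3→2: 2={lead,t=1,log=-}
step 6 deliver 0→3: —
step 7 deliver 3→1: —
step 8 crash(0): 0={✗foll,t=0,log=-}
step 9 deliver 3→1: —
step 10 deliver 1→0: —
step 11 propose(3,'x'): —
step 12 deliver 3→1: —
step 13 deliver 1→3: —
step 14 deliver 3→2: —

1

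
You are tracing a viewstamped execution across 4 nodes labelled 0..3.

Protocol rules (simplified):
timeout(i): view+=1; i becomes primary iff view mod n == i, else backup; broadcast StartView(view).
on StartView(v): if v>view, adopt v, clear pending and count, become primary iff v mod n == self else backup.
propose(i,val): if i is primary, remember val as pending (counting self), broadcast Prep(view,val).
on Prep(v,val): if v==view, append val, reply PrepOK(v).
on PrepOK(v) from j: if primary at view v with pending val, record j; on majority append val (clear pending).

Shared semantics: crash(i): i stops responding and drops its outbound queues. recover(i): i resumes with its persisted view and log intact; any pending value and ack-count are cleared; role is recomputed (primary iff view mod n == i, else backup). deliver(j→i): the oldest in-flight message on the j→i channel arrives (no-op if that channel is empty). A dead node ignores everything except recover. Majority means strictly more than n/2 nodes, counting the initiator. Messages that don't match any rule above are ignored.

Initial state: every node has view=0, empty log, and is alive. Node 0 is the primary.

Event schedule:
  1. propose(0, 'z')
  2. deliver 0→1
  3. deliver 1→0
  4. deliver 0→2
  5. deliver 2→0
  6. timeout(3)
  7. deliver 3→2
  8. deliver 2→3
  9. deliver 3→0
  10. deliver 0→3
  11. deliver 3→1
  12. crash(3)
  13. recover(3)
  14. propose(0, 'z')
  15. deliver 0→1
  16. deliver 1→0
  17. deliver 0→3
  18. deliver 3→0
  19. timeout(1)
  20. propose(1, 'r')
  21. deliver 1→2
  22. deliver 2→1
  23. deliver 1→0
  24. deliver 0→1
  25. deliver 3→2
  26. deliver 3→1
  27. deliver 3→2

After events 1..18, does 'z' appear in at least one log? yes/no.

e1 propose(0,'z'): ·
e2 deliver 0→1: 1[back,v=0,z]
e3 deliver 1→0: ·
e4 deliver 0→2: 2[back,v=0,z]
e5 deliver 2→0: 0[prim,v=0,z]
e6 timeout(3): 3[back,v=1,-]
e7 deliver 3→2: 2[back,v=1,z]
e8 deliver 2→3: ·
e9 deliver 3→0: 0[back,v=1,z]
e10 deliver 0→3: ·
e11 deliver 3→1: 1[prim,v=1,z]
e12 crash(3): 3[✗back,v=1,-]
e13 recover(3): 3[back,v=1,-]
e14 propose(0,'z'): ·
e15 deliver 0→1: ·
e16 deliver 1→0: ·
e17 deliver 0→3: ·
e18 deliver 3→0: ·

yes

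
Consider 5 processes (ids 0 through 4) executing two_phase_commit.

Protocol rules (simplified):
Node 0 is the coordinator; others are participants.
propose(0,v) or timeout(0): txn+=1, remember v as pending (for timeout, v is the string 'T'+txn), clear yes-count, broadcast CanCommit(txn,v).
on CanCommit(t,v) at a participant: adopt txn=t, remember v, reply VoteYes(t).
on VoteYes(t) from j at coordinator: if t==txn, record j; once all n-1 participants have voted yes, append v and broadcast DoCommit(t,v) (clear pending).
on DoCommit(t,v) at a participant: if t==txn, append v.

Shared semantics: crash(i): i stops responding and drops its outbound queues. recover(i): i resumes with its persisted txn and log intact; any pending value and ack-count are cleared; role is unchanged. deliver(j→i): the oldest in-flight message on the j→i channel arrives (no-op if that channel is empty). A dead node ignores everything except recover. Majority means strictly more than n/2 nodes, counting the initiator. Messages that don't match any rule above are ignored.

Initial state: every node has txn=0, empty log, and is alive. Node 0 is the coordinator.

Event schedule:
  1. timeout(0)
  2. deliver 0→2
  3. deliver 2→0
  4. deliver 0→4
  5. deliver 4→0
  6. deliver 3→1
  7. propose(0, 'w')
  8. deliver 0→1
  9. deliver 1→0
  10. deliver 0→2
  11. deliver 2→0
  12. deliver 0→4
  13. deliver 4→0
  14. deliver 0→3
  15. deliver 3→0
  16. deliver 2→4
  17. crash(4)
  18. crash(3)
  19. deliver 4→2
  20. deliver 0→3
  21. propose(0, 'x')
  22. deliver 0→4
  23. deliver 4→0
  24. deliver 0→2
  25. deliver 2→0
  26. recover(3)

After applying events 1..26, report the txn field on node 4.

2

after 1 — timeout(0): n0:coor/t1/[-]
after 2 — deliver 0→2: n2:part/t1/[-]
after 3 — deliver 2→0: ·
after 4 — deliver 0→4: n4:part/t1/[-]
after 5 — deliver 4→0: ·
after 6 — deliver 3→1: ·
after 7 — propose(0,'w'): n0:coor/t2/[-]
after 8 — deliver 0→1: n1:part/t1/[-]
after 9 — deliver 1→0: ·
after 10 — deliver 0→2: n2:part/t2/[-]
after 11 — deliver 2→0: ·
after 12 — deliver 0→4: n4:part/t2/[-]
after 13 — deliver 4→0: ·
after 14 — deliver 0→3: n3:part/t1/[-]
after 15 — deliver 3→0: ·
after 16 — deliver 2→4: ·
after 17 — crash(4): n4:✗part/t2/[-]
after 18 — crash(3): n3:✗part/t1/[-]
after 19 — deliver 4→2: ·
after 20 — deliver 0→3: ·
after 21 — propose(0,'x'): n0:coor/t3/[-]
after 22 — deliver 0→4: ·
after 23 — deliver 4→0: ·
after 24 — deliver 0→2: n2:part/t3/[-]
after 25 — deliver 2→0: ·
after 26 — recover(3): n3:part/t1/[-]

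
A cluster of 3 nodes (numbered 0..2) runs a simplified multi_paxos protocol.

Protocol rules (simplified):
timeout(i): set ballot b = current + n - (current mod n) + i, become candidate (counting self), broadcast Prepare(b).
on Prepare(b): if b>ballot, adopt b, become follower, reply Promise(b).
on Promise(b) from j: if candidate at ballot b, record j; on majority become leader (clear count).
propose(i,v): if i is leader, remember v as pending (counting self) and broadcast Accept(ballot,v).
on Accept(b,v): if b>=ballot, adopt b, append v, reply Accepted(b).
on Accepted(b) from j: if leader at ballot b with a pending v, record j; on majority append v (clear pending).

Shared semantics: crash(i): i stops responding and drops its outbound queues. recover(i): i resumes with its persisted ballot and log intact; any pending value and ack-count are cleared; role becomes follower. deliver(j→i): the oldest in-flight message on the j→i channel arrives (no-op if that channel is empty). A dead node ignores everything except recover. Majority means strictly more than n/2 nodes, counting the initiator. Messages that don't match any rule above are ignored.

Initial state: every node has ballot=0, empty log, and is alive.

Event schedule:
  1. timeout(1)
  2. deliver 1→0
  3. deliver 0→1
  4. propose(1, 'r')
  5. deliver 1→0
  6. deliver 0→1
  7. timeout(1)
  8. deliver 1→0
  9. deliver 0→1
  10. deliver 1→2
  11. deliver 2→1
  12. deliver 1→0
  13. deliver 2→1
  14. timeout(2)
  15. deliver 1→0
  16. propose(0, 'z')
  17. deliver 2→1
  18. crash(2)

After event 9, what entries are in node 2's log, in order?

step 1 timeout(1): 1={cand,b=4,log=-}
step 2 deliver 1→0: 0={foll,b=4,log=-}
step 3 deliver 0→1: 1={lead,b=4,log=-}
step 4 propose(1,'r'): —
step 5 deliver 1→0: 0={foll,b=4,log=r}
step 6 deliver 0→1: 1={lead,b=4,log=r}
step 7 timeout(1): 1={cand,b=7,log=r}
step 8 deliver 1→0: 0={foll,b=7,log=r}
step 9 deliver 0→1: 1={lead,b=7,log=r}

empty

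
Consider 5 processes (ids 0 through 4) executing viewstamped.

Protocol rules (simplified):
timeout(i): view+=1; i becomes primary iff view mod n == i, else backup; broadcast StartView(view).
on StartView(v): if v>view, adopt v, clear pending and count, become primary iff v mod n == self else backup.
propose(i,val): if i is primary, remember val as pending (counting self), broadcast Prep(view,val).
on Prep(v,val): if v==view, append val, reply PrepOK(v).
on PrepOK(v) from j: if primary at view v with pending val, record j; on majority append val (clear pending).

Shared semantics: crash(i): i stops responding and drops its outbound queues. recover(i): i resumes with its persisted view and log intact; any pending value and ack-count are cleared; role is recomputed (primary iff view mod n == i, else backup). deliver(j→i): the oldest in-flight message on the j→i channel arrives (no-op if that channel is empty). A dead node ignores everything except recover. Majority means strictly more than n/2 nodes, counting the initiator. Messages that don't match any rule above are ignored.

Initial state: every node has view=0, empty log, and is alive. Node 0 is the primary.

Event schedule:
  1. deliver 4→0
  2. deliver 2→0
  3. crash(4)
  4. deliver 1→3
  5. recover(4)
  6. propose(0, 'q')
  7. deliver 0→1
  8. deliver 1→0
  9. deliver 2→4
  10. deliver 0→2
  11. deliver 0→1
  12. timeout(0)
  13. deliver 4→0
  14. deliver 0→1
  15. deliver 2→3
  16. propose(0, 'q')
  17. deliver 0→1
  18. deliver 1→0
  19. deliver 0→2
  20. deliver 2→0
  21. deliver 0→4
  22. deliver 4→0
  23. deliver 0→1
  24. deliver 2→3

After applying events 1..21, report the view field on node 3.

after 1 — deliver 4→0: ·
after 2 — deliver 2→0: ·
after 3 — crash(4): n4:✗back/v0/[-]
after 4 — deliver 1→3: ·
after 5 — recover(4): n4:back/v0/[-]
after 6 — propose(0,'q'): ·
after 7 — deliver 0→1: n1:back/v0/[q]
after 8 — deliver 1→0: ·
after 9 — deliver 2→4: ·
after 10 — deliver 0→2: n2:back/v0/[q]
after 11 — deliver 0→1: ·
after 12 — timeout(0): n0:back/v1/[-]
after 13 — deliver 4→0: ·
after 14 — deliver 0→1: n1:prim/v1/[q]
after 15 — deliver 2→3: ·
after 16 — propose(0,'q'): ·
after 17 — deliver 0→1: ·
after 18 — deliver 1→0: ·
after 19 — deliver 0→2: n2:back/v1/[q]
after 20 — deliver 2→0: ·
after 21 — deliver 0→4: n4:back/v0/[q]

0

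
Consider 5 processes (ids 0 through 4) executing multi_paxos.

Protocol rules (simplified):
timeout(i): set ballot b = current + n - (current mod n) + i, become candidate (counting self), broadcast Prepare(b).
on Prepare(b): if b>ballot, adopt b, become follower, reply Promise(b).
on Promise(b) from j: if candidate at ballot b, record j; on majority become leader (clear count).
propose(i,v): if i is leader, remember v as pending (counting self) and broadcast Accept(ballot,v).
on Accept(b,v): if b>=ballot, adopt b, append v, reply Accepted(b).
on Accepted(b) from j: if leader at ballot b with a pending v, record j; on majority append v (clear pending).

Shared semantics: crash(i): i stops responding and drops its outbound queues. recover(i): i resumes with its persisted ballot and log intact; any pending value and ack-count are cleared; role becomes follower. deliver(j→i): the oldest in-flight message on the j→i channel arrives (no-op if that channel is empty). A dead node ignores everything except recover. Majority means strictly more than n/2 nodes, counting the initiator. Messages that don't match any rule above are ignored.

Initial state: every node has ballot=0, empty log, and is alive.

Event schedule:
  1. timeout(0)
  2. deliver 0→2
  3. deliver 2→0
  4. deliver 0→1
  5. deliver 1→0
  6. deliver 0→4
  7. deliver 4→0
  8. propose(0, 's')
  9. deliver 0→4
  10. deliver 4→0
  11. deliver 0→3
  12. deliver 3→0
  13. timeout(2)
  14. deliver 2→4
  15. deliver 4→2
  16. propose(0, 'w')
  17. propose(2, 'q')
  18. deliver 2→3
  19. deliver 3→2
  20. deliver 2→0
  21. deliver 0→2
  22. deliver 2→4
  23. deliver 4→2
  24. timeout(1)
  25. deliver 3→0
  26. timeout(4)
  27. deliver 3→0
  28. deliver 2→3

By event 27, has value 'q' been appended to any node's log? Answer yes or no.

no

step 1 timeout(0): 0={cand,b=5,log=-}
step 2 deliver 0→2: 2={foll,b=5,log=-}
step 3 deliver 2→0: —
step 4 deliver 0→1: 1={foll,b=5,log=-}
step 5 deliver 1→0: 0={lead,b=5,log=-}
step 6 deliver 0→4: 4={foll,b=5,log=-}
step 7 deliver 4→0: —
step 8 propose(0,'s'): —
step 9 deliver 0→4: 4={foll,b=5,log=s}
step 10 deliver 4→0: —
step 11 deliver 0→3: 3={foll,b=5,log=-}
step 12 deliver 3→0: —
step 13 timeout(2): 2={cand,b=12,log=-}
step 14 deliver 2→4: 4={foll,b=12,log=s}
step 15 deliver 4→2: —
step 16 propose(0,'w'): —
step 17 propose(2,'q'): —
step 18 deliver 2→3: 3={foll,b=12,log=-}
step 19 deliver 3→2: 2={lead,b=12,log=-}
step 20 deliver 2→0: 0={foll,b=12,log=-}
step 21 deliver 0→2: —
step 22 deliver 2→4: —
step 23 deliver 4→2: —
step 24 timeout(1): 1={cand,b=11,log=-}
step 25 deliver 3→0: —
step 26 timeout(4): 4={cand,b=19,log=s}
step 27 deliver 3→0: —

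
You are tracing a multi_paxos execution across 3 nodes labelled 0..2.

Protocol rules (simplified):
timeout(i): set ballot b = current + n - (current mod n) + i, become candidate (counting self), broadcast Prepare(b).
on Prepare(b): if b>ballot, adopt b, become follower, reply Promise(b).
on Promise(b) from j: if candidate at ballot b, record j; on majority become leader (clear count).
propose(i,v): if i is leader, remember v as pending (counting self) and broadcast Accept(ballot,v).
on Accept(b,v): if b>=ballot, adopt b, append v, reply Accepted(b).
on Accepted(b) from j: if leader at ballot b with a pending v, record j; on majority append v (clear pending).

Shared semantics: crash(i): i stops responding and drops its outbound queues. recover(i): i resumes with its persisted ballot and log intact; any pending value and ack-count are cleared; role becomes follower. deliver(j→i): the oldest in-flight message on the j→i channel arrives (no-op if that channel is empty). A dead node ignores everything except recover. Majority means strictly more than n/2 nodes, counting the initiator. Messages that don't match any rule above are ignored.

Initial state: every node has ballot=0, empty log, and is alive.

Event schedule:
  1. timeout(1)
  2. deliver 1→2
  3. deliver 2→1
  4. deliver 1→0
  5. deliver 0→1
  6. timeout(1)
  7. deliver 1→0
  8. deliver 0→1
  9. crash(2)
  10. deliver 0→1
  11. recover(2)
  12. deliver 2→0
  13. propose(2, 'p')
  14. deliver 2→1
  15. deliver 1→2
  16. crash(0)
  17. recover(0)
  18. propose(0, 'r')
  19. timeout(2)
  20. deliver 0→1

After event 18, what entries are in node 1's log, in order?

1. timeout(1):  <1:cand b4 ->
2. deliver 1→2:  <2:foll b4 ->
3. deliver 2→1:  <1:lead b4 ->
4. deliver 1→0:  <0:foll b4 ->
5. deliver 0→1:  nop
6. timeout(1):  <1:cand b7 ->
7. deliver 1→0:  <0:foll b7 ->
8. deliver 0→1:  <1:lead b7 ->
9. crash(2):  <2:✗foll b4 ->
10. deliver 0→1:  nop
11. recover(2):  <2:foll b4 ->
12. deliver 2→0:  nop
13. propose(2,'p'):  nop
14. deliver 2→1:  nop
15. deliver 1→2:  <2:foll b7 ->
16. crash(0):  <0:✗foll b7 ->
17. recover(0):  <0:foll b7 ->
18. propose(0,'r'):  nop

empty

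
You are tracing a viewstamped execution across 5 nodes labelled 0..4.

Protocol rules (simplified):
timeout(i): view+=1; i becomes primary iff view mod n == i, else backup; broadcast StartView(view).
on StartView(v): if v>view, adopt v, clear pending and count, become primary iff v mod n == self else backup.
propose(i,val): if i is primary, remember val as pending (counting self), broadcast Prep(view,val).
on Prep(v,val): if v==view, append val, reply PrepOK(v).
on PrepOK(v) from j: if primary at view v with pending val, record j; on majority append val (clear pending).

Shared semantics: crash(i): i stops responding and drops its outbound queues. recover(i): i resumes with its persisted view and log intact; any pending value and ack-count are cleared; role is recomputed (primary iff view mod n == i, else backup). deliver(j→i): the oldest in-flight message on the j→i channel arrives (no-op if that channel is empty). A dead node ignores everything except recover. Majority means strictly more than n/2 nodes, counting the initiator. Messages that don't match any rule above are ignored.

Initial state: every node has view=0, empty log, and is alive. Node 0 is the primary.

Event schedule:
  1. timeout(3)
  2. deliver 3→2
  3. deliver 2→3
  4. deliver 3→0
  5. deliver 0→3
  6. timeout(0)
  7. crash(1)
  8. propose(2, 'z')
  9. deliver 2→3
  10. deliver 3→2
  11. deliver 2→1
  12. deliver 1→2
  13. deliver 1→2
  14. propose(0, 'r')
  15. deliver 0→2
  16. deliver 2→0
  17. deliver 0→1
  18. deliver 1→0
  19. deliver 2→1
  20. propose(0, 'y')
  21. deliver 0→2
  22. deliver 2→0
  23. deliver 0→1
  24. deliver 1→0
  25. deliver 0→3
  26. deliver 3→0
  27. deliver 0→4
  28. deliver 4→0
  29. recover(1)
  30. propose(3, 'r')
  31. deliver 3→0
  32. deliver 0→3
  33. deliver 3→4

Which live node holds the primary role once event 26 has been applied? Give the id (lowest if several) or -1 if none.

after 1 — timeout(3): n3:back/v1/[-]
after 2 — deliver 3→2: n2:back/v1/[-]
after 3 — deliver 2→3: ·
after 4 — deliver 3→0: n0:back/v1/[-]
after 5 — deliver 0→3: ·
after 6 — timeout(0): n0:back/v2/[-]
after 7 — crash(1): n1:✗back/v0/[-]
after 8 — propose(2,'z'): ·
after 9 — deliver 2→3: ·
after 10 — deliver 3→2: ·
after 11 — deliver 2→1: ·
after 12 — deliver 1→2: ·
after 13 — deliver 1→2: ·
after 14 — propose(0,'r'): ·
after 15 — deliver 0→2: n2:prim/v2/[-]
after 16 — deliver 2→0: ·
after 17 — deliver 0→1: ·
after 18 — deliver 1→0: ·
after 19 — deliver 2→1: ·
after 20 — propose(0,'y'): ·
after 21 — deliver 0→2: ·
after 22 — deliver 2→0: ·
after 23 — deliver 0→1: ·
after 24 — deliver 1→0: ·
after 25 — deliver 0→3: n3:back/v2/[-]
after 26 — deliver 3→0: ·

2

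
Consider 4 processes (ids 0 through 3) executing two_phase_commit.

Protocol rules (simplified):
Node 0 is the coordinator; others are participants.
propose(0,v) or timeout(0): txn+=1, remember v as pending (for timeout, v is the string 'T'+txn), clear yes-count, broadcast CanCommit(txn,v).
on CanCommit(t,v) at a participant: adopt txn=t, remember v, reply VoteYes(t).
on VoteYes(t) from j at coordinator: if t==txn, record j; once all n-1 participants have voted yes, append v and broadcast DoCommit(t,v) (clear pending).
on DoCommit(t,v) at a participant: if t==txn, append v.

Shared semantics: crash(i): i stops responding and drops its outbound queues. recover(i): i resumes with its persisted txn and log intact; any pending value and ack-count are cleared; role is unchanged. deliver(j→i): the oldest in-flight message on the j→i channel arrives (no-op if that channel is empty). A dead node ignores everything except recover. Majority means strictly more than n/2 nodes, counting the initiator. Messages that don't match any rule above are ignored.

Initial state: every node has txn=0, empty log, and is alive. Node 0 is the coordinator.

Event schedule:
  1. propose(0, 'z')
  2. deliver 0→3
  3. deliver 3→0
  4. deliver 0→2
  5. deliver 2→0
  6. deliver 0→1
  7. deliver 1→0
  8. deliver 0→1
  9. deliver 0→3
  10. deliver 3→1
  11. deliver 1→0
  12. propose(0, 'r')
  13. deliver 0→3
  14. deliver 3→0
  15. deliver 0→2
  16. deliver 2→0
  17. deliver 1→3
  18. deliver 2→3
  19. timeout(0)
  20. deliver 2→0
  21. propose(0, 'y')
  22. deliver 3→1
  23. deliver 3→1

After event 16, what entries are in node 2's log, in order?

z

e1 propose(0,'z'): 0[coor,t=1,-]
e2 deliver 0→3: 3[part,t=1,-]
e3 deliver 3→0: ·
e4 deliver 0→2: 2[part,t=1,-]
e5 deliver 2→0: ·
e6 deliver 0→1: 1[part,t=1,-]
e7 deliver 1→0: 0[coor,t=1,z]
e8 deliver 0→1: 1[part,t=1,z]
e9 deliver 0→3: 3[part,t=1,z]
e10 deliver 3→1: ·
e11 deliver 1→0: ·
e12 propose(0,'r'): 0[coor,t=2,z]
e13 deliver 0→3: 3[part,t=2,z]
e14 deliver 3→0: ·
e15 deliver 0→2: 2[part,t=1,z]
e16 deliver 2→0: ·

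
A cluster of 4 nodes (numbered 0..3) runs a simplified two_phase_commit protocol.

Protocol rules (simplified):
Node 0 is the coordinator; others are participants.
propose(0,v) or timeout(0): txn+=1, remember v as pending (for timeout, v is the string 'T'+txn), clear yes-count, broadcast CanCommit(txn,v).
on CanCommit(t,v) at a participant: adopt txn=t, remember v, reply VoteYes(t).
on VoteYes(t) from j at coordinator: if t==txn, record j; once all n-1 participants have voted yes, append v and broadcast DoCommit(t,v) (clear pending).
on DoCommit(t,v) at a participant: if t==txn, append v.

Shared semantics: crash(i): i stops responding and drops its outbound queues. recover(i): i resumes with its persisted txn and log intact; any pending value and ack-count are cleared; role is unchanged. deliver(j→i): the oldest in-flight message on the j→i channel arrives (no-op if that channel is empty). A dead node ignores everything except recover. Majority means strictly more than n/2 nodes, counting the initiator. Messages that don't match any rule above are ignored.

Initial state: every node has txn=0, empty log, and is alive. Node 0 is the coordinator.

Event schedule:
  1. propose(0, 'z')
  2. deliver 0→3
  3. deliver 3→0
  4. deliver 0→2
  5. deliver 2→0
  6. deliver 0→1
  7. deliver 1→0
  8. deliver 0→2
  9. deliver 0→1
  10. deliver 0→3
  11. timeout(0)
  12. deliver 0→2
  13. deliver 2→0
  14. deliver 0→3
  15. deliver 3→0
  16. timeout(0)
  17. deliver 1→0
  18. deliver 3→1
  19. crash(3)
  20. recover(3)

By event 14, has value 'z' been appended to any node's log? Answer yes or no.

[1] propose(0,'z') → N0(coor t1 [-])
[2] deliver 0→3 → N3(part t1 [-])
[3] deliver 3→0 → ∅
[4] deliver 0→2 → N2(part t1 [-])
[5] deliver 2→0 → ∅
[6] deliver 0→1 → N1(part t1 [-])
[7] deliver 1→0 → N0(coor t1 [z])
[8] deliver 0→2 → N2(part t1 [z])
[9] deliver 0→1 → N1(part t1 [z])
[10] deliver 0→3 → N3(part t1 [z])
[11] timeout(0) → N0(coor t2 [z])
[12] deliver 0→2 → N2(part t2 [z])
[13] deliver 2→0 → ∅
[14] deliver 0→3 → N3(part t2 [z])

yes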